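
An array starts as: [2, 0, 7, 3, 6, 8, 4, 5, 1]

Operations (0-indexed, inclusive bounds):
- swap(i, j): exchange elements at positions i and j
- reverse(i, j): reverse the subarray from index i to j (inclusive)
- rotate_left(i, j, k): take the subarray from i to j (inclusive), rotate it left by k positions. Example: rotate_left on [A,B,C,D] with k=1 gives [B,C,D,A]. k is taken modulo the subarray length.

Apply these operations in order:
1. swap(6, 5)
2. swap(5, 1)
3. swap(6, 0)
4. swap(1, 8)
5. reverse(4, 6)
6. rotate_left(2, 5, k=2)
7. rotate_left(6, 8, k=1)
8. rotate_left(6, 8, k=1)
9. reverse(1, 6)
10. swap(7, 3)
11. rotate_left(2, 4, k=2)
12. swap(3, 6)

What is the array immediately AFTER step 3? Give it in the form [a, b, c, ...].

Answer: [8, 4, 7, 3, 6, 0, 2, 5, 1]

Derivation:
After 1 (swap(6, 5)): [2, 0, 7, 3, 6, 4, 8, 5, 1]
After 2 (swap(5, 1)): [2, 4, 7, 3, 6, 0, 8, 5, 1]
After 3 (swap(6, 0)): [8, 4, 7, 3, 6, 0, 2, 5, 1]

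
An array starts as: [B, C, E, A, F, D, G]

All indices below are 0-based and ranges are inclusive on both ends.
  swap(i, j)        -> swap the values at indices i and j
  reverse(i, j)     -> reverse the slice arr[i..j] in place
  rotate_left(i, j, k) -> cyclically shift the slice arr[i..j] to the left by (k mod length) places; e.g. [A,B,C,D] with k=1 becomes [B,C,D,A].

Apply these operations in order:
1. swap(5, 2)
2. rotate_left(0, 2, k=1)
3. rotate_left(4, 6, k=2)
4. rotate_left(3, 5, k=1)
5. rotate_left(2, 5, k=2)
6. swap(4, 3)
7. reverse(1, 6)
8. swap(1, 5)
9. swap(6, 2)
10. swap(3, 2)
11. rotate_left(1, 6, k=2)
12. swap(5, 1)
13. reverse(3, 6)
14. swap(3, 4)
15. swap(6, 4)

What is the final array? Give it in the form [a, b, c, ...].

Answer: [C, F, B, D, E, G, A]

Derivation:
After 1 (swap(5, 2)): [B, C, D, A, F, E, G]
After 2 (rotate_left(0, 2, k=1)): [C, D, B, A, F, E, G]
After 3 (rotate_left(4, 6, k=2)): [C, D, B, A, G, F, E]
After 4 (rotate_left(3, 5, k=1)): [C, D, B, G, F, A, E]
After 5 (rotate_left(2, 5, k=2)): [C, D, F, A, B, G, E]
After 6 (swap(4, 3)): [C, D, F, B, A, G, E]
After 7 (reverse(1, 6)): [C, E, G, A, B, F, D]
After 8 (swap(1, 5)): [C, F, G, A, B, E, D]
After 9 (swap(6, 2)): [C, F, D, A, B, E, G]
After 10 (swap(3, 2)): [C, F, A, D, B, E, G]
After 11 (rotate_left(1, 6, k=2)): [C, D, B, E, G, F, A]
After 12 (swap(5, 1)): [C, F, B, E, G, D, A]
After 13 (reverse(3, 6)): [C, F, B, A, D, G, E]
After 14 (swap(3, 4)): [C, F, B, D, A, G, E]
After 15 (swap(6, 4)): [C, F, B, D, E, G, A]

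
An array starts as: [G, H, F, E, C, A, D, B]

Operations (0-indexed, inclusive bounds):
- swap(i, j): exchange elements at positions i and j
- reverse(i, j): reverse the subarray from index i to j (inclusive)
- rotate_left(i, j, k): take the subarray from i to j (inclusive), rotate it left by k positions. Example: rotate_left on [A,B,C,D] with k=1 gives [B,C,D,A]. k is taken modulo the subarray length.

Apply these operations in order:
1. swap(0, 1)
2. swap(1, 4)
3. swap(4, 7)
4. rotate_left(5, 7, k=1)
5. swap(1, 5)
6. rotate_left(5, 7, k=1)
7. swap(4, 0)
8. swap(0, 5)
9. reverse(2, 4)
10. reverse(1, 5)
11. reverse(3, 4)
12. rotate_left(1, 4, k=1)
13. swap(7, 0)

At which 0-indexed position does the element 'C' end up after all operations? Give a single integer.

After 1 (swap(0, 1)): [H, G, F, E, C, A, D, B]
After 2 (swap(1, 4)): [H, C, F, E, G, A, D, B]
After 3 (swap(4, 7)): [H, C, F, E, B, A, D, G]
After 4 (rotate_left(5, 7, k=1)): [H, C, F, E, B, D, G, A]
After 5 (swap(1, 5)): [H, D, F, E, B, C, G, A]
After 6 (rotate_left(5, 7, k=1)): [H, D, F, E, B, G, A, C]
After 7 (swap(4, 0)): [B, D, F, E, H, G, A, C]
After 8 (swap(0, 5)): [G, D, F, E, H, B, A, C]
After 9 (reverse(2, 4)): [G, D, H, E, F, B, A, C]
After 10 (reverse(1, 5)): [G, B, F, E, H, D, A, C]
After 11 (reverse(3, 4)): [G, B, F, H, E, D, A, C]
After 12 (rotate_left(1, 4, k=1)): [G, F, H, E, B, D, A, C]
After 13 (swap(7, 0)): [C, F, H, E, B, D, A, G]

Answer: 0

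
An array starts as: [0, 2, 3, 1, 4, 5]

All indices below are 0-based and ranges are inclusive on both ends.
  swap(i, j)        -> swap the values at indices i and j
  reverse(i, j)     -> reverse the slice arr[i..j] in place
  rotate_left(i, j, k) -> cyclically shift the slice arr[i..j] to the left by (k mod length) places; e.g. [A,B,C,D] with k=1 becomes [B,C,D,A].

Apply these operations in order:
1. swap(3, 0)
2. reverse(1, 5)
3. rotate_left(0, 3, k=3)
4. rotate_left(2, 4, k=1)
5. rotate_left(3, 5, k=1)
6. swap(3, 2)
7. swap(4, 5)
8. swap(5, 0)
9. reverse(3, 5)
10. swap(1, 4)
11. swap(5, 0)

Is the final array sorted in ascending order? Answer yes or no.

After 1 (swap(3, 0)): [1, 2, 3, 0, 4, 5]
After 2 (reverse(1, 5)): [1, 5, 4, 0, 3, 2]
After 3 (rotate_left(0, 3, k=3)): [0, 1, 5, 4, 3, 2]
After 4 (rotate_left(2, 4, k=1)): [0, 1, 4, 3, 5, 2]
After 5 (rotate_left(3, 5, k=1)): [0, 1, 4, 5, 2, 3]
After 6 (swap(3, 2)): [0, 1, 5, 4, 2, 3]
After 7 (swap(4, 5)): [0, 1, 5, 4, 3, 2]
After 8 (swap(5, 0)): [2, 1, 5, 4, 3, 0]
After 9 (reverse(3, 5)): [2, 1, 5, 0, 3, 4]
After 10 (swap(1, 4)): [2, 3, 5, 0, 1, 4]
After 11 (swap(5, 0)): [4, 3, 5, 0, 1, 2]

Answer: no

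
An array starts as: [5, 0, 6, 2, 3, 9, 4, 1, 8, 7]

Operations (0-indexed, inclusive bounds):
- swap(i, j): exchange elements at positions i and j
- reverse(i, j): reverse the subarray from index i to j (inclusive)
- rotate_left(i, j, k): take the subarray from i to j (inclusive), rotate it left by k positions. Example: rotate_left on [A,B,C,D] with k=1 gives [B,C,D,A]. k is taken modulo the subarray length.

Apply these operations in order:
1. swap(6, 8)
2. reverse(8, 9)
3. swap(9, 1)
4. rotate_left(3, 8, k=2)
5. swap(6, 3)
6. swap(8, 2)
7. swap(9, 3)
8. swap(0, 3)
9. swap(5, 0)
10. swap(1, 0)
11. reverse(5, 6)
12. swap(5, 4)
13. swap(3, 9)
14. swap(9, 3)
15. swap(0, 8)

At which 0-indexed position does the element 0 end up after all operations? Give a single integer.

After 1 (swap(6, 8)): [5, 0, 6, 2, 3, 9, 8, 1, 4, 7]
After 2 (reverse(8, 9)): [5, 0, 6, 2, 3, 9, 8, 1, 7, 4]
After 3 (swap(9, 1)): [5, 4, 6, 2, 3, 9, 8, 1, 7, 0]
After 4 (rotate_left(3, 8, k=2)): [5, 4, 6, 9, 8, 1, 7, 2, 3, 0]
After 5 (swap(6, 3)): [5, 4, 6, 7, 8, 1, 9, 2, 3, 0]
After 6 (swap(8, 2)): [5, 4, 3, 7, 8, 1, 9, 2, 6, 0]
After 7 (swap(9, 3)): [5, 4, 3, 0, 8, 1, 9, 2, 6, 7]
After 8 (swap(0, 3)): [0, 4, 3, 5, 8, 1, 9, 2, 6, 7]
After 9 (swap(5, 0)): [1, 4, 3, 5, 8, 0, 9, 2, 6, 7]
After 10 (swap(1, 0)): [4, 1, 3, 5, 8, 0, 9, 2, 6, 7]
After 11 (reverse(5, 6)): [4, 1, 3, 5, 8, 9, 0, 2, 6, 7]
After 12 (swap(5, 4)): [4, 1, 3, 5, 9, 8, 0, 2, 6, 7]
After 13 (swap(3, 9)): [4, 1, 3, 7, 9, 8, 0, 2, 6, 5]
After 14 (swap(9, 3)): [4, 1, 3, 5, 9, 8, 0, 2, 6, 7]
After 15 (swap(0, 8)): [6, 1, 3, 5, 9, 8, 0, 2, 4, 7]

Answer: 6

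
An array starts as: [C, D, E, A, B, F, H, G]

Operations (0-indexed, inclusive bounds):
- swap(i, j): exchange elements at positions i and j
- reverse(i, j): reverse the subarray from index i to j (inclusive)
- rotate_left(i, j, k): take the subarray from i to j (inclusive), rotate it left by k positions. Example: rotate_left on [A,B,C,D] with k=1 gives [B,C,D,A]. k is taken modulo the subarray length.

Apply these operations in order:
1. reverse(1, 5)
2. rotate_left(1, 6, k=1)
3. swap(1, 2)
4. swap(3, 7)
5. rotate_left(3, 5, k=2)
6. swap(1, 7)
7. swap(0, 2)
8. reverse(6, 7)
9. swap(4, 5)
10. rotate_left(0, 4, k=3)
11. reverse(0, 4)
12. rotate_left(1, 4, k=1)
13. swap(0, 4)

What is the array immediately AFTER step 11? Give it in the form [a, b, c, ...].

Answer: [C, E, B, D, H, G, A, F]

Derivation:
After 1 (reverse(1, 5)): [C, F, B, A, E, D, H, G]
After 2 (rotate_left(1, 6, k=1)): [C, B, A, E, D, H, F, G]
After 3 (swap(1, 2)): [C, A, B, E, D, H, F, G]
After 4 (swap(3, 7)): [C, A, B, G, D, H, F, E]
After 5 (rotate_left(3, 5, k=2)): [C, A, B, H, G, D, F, E]
After 6 (swap(1, 7)): [C, E, B, H, G, D, F, A]
After 7 (swap(0, 2)): [B, E, C, H, G, D, F, A]
After 8 (reverse(6, 7)): [B, E, C, H, G, D, A, F]
After 9 (swap(4, 5)): [B, E, C, H, D, G, A, F]
After 10 (rotate_left(0, 4, k=3)): [H, D, B, E, C, G, A, F]
After 11 (reverse(0, 4)): [C, E, B, D, H, G, A, F]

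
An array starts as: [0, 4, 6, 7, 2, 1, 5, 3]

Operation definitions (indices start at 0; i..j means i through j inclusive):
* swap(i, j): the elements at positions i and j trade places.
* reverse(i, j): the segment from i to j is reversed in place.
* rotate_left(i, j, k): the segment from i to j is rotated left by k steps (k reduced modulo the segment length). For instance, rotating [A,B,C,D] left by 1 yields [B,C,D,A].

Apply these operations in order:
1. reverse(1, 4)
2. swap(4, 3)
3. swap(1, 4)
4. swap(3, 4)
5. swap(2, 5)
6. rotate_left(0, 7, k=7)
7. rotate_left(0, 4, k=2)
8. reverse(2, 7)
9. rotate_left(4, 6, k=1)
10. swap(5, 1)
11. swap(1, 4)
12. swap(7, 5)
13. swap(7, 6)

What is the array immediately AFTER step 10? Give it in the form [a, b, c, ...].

After 1 (reverse(1, 4)): [0, 2, 7, 6, 4, 1, 5, 3]
After 2 (swap(4, 3)): [0, 2, 7, 4, 6, 1, 5, 3]
After 3 (swap(1, 4)): [0, 6, 7, 4, 2, 1, 5, 3]
After 4 (swap(3, 4)): [0, 6, 7, 2, 4, 1, 5, 3]
After 5 (swap(2, 5)): [0, 6, 1, 2, 4, 7, 5, 3]
After 6 (rotate_left(0, 7, k=7)): [3, 0, 6, 1, 2, 4, 7, 5]
After 7 (rotate_left(0, 4, k=2)): [6, 1, 2, 3, 0, 4, 7, 5]
After 8 (reverse(2, 7)): [6, 1, 5, 7, 4, 0, 3, 2]
After 9 (rotate_left(4, 6, k=1)): [6, 1, 5, 7, 0, 3, 4, 2]
After 10 (swap(5, 1)): [6, 3, 5, 7, 0, 1, 4, 2]

Answer: [6, 3, 5, 7, 0, 1, 4, 2]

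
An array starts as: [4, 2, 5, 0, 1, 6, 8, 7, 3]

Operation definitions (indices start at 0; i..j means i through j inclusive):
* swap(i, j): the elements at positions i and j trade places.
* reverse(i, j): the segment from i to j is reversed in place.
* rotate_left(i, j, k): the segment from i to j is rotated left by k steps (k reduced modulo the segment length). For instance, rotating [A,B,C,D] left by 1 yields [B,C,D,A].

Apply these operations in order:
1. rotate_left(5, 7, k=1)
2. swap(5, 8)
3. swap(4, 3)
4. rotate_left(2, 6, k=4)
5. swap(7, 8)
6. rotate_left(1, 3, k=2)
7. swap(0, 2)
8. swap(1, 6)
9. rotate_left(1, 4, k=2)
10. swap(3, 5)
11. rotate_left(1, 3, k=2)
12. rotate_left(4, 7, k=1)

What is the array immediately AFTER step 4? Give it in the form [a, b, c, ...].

Answer: [4, 2, 7, 5, 1, 0, 3, 6, 8]

Derivation:
After 1 (rotate_left(5, 7, k=1)): [4, 2, 5, 0, 1, 8, 7, 6, 3]
After 2 (swap(5, 8)): [4, 2, 5, 0, 1, 3, 7, 6, 8]
After 3 (swap(4, 3)): [4, 2, 5, 1, 0, 3, 7, 6, 8]
After 4 (rotate_left(2, 6, k=4)): [4, 2, 7, 5, 1, 0, 3, 6, 8]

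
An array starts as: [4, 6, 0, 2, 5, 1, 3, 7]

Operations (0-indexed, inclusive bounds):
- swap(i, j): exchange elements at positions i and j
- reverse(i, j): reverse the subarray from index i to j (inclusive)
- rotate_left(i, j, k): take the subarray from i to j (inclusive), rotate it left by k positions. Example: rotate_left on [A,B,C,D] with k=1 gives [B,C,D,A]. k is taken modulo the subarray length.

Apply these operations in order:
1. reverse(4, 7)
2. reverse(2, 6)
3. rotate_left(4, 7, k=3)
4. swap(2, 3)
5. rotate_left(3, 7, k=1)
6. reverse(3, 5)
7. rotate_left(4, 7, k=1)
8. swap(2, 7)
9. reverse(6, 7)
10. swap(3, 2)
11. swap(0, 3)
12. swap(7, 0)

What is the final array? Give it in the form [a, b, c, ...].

After 1 (reverse(4, 7)): [4, 6, 0, 2, 7, 3, 1, 5]
After 2 (reverse(2, 6)): [4, 6, 1, 3, 7, 2, 0, 5]
After 3 (rotate_left(4, 7, k=3)): [4, 6, 1, 3, 5, 7, 2, 0]
After 4 (swap(2, 3)): [4, 6, 3, 1, 5, 7, 2, 0]
After 5 (rotate_left(3, 7, k=1)): [4, 6, 3, 5, 7, 2, 0, 1]
After 6 (reverse(3, 5)): [4, 6, 3, 2, 7, 5, 0, 1]
After 7 (rotate_left(4, 7, k=1)): [4, 6, 3, 2, 5, 0, 1, 7]
After 8 (swap(2, 7)): [4, 6, 7, 2, 5, 0, 1, 3]
After 9 (reverse(6, 7)): [4, 6, 7, 2, 5, 0, 3, 1]
After 10 (swap(3, 2)): [4, 6, 2, 7, 5, 0, 3, 1]
After 11 (swap(0, 3)): [7, 6, 2, 4, 5, 0, 3, 1]
After 12 (swap(7, 0)): [1, 6, 2, 4, 5, 0, 3, 7]

Answer: [1, 6, 2, 4, 5, 0, 3, 7]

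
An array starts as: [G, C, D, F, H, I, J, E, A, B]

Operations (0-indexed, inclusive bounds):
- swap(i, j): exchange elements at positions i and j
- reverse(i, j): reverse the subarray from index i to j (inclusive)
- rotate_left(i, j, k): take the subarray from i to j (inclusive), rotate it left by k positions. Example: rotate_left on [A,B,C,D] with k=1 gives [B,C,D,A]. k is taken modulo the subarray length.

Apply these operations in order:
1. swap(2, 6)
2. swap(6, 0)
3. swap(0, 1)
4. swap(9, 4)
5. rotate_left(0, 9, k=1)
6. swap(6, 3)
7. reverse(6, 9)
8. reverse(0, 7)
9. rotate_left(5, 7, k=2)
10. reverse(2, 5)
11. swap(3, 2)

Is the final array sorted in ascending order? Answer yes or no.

Answer: no

Derivation:
After 1 (swap(2, 6)): [G, C, J, F, H, I, D, E, A, B]
After 2 (swap(6, 0)): [D, C, J, F, H, I, G, E, A, B]
After 3 (swap(0, 1)): [C, D, J, F, H, I, G, E, A, B]
After 4 (swap(9, 4)): [C, D, J, F, B, I, G, E, A, H]
After 5 (rotate_left(0, 9, k=1)): [D, J, F, B, I, G, E, A, H, C]
After 6 (swap(6, 3)): [D, J, F, E, I, G, B, A, H, C]
After 7 (reverse(6, 9)): [D, J, F, E, I, G, C, H, A, B]
After 8 (reverse(0, 7)): [H, C, G, I, E, F, J, D, A, B]
After 9 (rotate_left(5, 7, k=2)): [H, C, G, I, E, D, F, J, A, B]
After 10 (reverse(2, 5)): [H, C, D, E, I, G, F, J, A, B]
After 11 (swap(3, 2)): [H, C, E, D, I, G, F, J, A, B]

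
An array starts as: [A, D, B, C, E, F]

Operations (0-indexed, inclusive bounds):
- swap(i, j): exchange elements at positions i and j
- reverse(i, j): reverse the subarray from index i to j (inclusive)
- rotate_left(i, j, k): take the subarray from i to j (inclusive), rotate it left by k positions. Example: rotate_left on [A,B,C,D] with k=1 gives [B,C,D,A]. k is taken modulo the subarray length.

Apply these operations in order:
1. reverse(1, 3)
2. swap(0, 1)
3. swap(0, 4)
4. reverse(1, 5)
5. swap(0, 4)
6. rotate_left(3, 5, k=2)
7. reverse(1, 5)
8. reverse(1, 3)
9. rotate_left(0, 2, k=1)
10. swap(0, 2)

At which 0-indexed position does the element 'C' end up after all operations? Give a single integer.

After 1 (reverse(1, 3)): [A, C, B, D, E, F]
After 2 (swap(0, 1)): [C, A, B, D, E, F]
After 3 (swap(0, 4)): [E, A, B, D, C, F]
After 4 (reverse(1, 5)): [E, F, C, D, B, A]
After 5 (swap(0, 4)): [B, F, C, D, E, A]
After 6 (rotate_left(3, 5, k=2)): [B, F, C, A, D, E]
After 7 (reverse(1, 5)): [B, E, D, A, C, F]
After 8 (reverse(1, 3)): [B, A, D, E, C, F]
After 9 (rotate_left(0, 2, k=1)): [A, D, B, E, C, F]
After 10 (swap(0, 2)): [B, D, A, E, C, F]

Answer: 4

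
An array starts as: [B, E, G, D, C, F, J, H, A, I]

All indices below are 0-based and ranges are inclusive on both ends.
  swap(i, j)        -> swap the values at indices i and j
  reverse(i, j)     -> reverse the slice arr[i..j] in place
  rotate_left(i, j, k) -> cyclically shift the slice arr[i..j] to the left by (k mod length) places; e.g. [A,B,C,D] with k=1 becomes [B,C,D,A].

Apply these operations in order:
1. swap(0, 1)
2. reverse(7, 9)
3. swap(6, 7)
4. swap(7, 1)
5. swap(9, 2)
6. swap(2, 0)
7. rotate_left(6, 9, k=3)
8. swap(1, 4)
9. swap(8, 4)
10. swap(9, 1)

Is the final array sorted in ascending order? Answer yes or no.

After 1 (swap(0, 1)): [E, B, G, D, C, F, J, H, A, I]
After 2 (reverse(7, 9)): [E, B, G, D, C, F, J, I, A, H]
After 3 (swap(6, 7)): [E, B, G, D, C, F, I, J, A, H]
After 4 (swap(7, 1)): [E, J, G, D, C, F, I, B, A, H]
After 5 (swap(9, 2)): [E, J, H, D, C, F, I, B, A, G]
After 6 (swap(2, 0)): [H, J, E, D, C, F, I, B, A, G]
After 7 (rotate_left(6, 9, k=3)): [H, J, E, D, C, F, G, I, B, A]
After 8 (swap(1, 4)): [H, C, E, D, J, F, G, I, B, A]
After 9 (swap(8, 4)): [H, C, E, D, B, F, G, I, J, A]
After 10 (swap(9, 1)): [H, A, E, D, B, F, G, I, J, C]

Answer: no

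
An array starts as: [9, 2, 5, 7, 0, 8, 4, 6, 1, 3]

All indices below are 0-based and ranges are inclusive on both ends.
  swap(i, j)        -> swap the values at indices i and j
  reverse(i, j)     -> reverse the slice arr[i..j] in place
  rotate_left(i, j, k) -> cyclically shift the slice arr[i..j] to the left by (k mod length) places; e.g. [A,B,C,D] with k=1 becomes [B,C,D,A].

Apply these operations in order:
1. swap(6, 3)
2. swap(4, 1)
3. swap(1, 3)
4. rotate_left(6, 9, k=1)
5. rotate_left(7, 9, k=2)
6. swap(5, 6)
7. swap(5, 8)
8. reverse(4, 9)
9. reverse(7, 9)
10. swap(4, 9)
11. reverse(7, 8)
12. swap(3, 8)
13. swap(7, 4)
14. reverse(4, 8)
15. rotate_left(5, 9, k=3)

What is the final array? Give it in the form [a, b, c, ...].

Answer: [9, 4, 5, 2, 0, 1, 3, 8, 7, 6]

Derivation:
After 1 (swap(6, 3)): [9, 2, 5, 4, 0, 8, 7, 6, 1, 3]
After 2 (swap(4, 1)): [9, 0, 5, 4, 2, 8, 7, 6, 1, 3]
After 3 (swap(1, 3)): [9, 4, 5, 0, 2, 8, 7, 6, 1, 3]
After 4 (rotate_left(6, 9, k=1)): [9, 4, 5, 0, 2, 8, 6, 1, 3, 7]
After 5 (rotate_left(7, 9, k=2)): [9, 4, 5, 0, 2, 8, 6, 7, 1, 3]
After 6 (swap(5, 6)): [9, 4, 5, 0, 2, 6, 8, 7, 1, 3]
After 7 (swap(5, 8)): [9, 4, 5, 0, 2, 1, 8, 7, 6, 3]
After 8 (reverse(4, 9)): [9, 4, 5, 0, 3, 6, 7, 8, 1, 2]
After 9 (reverse(7, 9)): [9, 4, 5, 0, 3, 6, 7, 2, 1, 8]
After 10 (swap(4, 9)): [9, 4, 5, 0, 8, 6, 7, 2, 1, 3]
After 11 (reverse(7, 8)): [9, 4, 5, 0, 8, 6, 7, 1, 2, 3]
After 12 (swap(3, 8)): [9, 4, 5, 2, 8, 6, 7, 1, 0, 3]
After 13 (swap(7, 4)): [9, 4, 5, 2, 1, 6, 7, 8, 0, 3]
After 14 (reverse(4, 8)): [9, 4, 5, 2, 0, 8, 7, 6, 1, 3]
After 15 (rotate_left(5, 9, k=3)): [9, 4, 5, 2, 0, 1, 3, 8, 7, 6]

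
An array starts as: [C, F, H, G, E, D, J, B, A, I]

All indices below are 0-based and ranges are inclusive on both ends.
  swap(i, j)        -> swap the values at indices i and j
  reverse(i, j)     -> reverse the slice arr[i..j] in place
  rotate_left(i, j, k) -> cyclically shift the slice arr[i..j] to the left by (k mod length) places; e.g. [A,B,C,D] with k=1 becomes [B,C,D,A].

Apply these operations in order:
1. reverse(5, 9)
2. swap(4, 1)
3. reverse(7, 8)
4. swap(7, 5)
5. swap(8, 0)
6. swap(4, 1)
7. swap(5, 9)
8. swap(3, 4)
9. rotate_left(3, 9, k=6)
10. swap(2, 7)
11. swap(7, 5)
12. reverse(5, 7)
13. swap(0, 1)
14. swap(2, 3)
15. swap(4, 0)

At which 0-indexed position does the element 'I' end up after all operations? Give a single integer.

After 1 (reverse(5, 9)): [C, F, H, G, E, I, A, B, J, D]
After 2 (swap(4, 1)): [C, E, H, G, F, I, A, B, J, D]
After 3 (reverse(7, 8)): [C, E, H, G, F, I, A, J, B, D]
After 4 (swap(7, 5)): [C, E, H, G, F, J, A, I, B, D]
After 5 (swap(8, 0)): [B, E, H, G, F, J, A, I, C, D]
After 6 (swap(4, 1)): [B, F, H, G, E, J, A, I, C, D]
After 7 (swap(5, 9)): [B, F, H, G, E, D, A, I, C, J]
After 8 (swap(3, 4)): [B, F, H, E, G, D, A, I, C, J]
After 9 (rotate_left(3, 9, k=6)): [B, F, H, J, E, G, D, A, I, C]
After 10 (swap(2, 7)): [B, F, A, J, E, G, D, H, I, C]
After 11 (swap(7, 5)): [B, F, A, J, E, H, D, G, I, C]
After 12 (reverse(5, 7)): [B, F, A, J, E, G, D, H, I, C]
After 13 (swap(0, 1)): [F, B, A, J, E, G, D, H, I, C]
After 14 (swap(2, 3)): [F, B, J, A, E, G, D, H, I, C]
After 15 (swap(4, 0)): [E, B, J, A, F, G, D, H, I, C]

Answer: 8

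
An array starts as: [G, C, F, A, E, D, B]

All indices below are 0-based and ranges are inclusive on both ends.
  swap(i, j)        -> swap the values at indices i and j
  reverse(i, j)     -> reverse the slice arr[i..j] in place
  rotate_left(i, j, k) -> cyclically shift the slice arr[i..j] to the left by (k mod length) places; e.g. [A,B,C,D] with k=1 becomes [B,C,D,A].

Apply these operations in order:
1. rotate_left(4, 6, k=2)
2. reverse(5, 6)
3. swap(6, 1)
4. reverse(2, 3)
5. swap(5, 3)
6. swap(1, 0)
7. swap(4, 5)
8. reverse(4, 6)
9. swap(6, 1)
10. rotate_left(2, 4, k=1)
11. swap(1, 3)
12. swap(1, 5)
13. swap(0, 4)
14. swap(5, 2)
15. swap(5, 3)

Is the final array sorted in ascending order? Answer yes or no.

After 1 (rotate_left(4, 6, k=2)): [G, C, F, A, B, E, D]
After 2 (reverse(5, 6)): [G, C, F, A, B, D, E]
After 3 (swap(6, 1)): [G, E, F, A, B, D, C]
After 4 (reverse(2, 3)): [G, E, A, F, B, D, C]
After 5 (swap(5, 3)): [G, E, A, D, B, F, C]
After 6 (swap(1, 0)): [E, G, A, D, B, F, C]
After 7 (swap(4, 5)): [E, G, A, D, F, B, C]
After 8 (reverse(4, 6)): [E, G, A, D, C, B, F]
After 9 (swap(6, 1)): [E, F, A, D, C, B, G]
After 10 (rotate_left(2, 4, k=1)): [E, F, D, C, A, B, G]
After 11 (swap(1, 3)): [E, C, D, F, A, B, G]
After 12 (swap(1, 5)): [E, B, D, F, A, C, G]
After 13 (swap(0, 4)): [A, B, D, F, E, C, G]
After 14 (swap(5, 2)): [A, B, C, F, E, D, G]
After 15 (swap(5, 3)): [A, B, C, D, E, F, G]

Answer: yes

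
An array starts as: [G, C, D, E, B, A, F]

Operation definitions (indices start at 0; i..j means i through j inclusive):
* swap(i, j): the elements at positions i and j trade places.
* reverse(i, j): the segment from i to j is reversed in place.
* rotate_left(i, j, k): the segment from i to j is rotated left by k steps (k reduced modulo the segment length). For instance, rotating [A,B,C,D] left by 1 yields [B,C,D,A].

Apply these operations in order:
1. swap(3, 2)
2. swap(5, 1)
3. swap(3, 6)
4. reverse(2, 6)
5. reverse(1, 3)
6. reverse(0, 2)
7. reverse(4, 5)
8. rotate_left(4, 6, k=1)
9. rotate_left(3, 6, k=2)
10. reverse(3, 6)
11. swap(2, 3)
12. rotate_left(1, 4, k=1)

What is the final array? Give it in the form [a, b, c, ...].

Answer: [D, B, G, A, C, F, E]

Derivation:
After 1 (swap(3, 2)): [G, C, E, D, B, A, F]
After 2 (swap(5, 1)): [G, A, E, D, B, C, F]
After 3 (swap(3, 6)): [G, A, E, F, B, C, D]
After 4 (reverse(2, 6)): [G, A, D, C, B, F, E]
After 5 (reverse(1, 3)): [G, C, D, A, B, F, E]
After 6 (reverse(0, 2)): [D, C, G, A, B, F, E]
After 7 (reverse(4, 5)): [D, C, G, A, F, B, E]
After 8 (rotate_left(4, 6, k=1)): [D, C, G, A, B, E, F]
After 9 (rotate_left(3, 6, k=2)): [D, C, G, E, F, A, B]
After 10 (reverse(3, 6)): [D, C, G, B, A, F, E]
After 11 (swap(2, 3)): [D, C, B, G, A, F, E]
After 12 (rotate_left(1, 4, k=1)): [D, B, G, A, C, F, E]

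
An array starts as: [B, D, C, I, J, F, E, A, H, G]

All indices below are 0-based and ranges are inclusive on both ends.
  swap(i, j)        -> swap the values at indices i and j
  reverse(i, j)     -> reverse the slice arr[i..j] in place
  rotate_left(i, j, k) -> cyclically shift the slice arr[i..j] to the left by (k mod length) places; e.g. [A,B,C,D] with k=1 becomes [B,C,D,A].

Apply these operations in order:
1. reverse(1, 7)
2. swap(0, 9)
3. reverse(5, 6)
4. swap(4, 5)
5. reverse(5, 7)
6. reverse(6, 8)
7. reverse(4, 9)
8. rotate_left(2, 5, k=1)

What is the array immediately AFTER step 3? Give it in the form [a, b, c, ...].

After 1 (reverse(1, 7)): [B, A, E, F, J, I, C, D, H, G]
After 2 (swap(0, 9)): [G, A, E, F, J, I, C, D, H, B]
After 3 (reverse(5, 6)): [G, A, E, F, J, C, I, D, H, B]

Answer: [G, A, E, F, J, C, I, D, H, B]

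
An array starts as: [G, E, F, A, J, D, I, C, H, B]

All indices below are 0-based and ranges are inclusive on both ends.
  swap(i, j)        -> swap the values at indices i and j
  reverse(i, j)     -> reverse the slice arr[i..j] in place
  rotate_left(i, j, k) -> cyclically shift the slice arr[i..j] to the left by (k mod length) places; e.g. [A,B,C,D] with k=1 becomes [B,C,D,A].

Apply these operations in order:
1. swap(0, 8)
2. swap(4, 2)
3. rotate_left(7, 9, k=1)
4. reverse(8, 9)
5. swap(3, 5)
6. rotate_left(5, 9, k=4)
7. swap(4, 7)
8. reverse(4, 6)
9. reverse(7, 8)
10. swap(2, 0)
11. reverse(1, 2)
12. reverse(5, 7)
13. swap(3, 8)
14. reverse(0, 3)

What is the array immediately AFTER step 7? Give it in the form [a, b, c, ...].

After 1 (swap(0, 8)): [H, E, F, A, J, D, I, C, G, B]
After 2 (swap(4, 2)): [H, E, J, A, F, D, I, C, G, B]
After 3 (rotate_left(7, 9, k=1)): [H, E, J, A, F, D, I, G, B, C]
After 4 (reverse(8, 9)): [H, E, J, A, F, D, I, G, C, B]
After 5 (swap(3, 5)): [H, E, J, D, F, A, I, G, C, B]
After 6 (rotate_left(5, 9, k=4)): [H, E, J, D, F, B, A, I, G, C]
After 7 (swap(4, 7)): [H, E, J, D, I, B, A, F, G, C]

Answer: [H, E, J, D, I, B, A, F, G, C]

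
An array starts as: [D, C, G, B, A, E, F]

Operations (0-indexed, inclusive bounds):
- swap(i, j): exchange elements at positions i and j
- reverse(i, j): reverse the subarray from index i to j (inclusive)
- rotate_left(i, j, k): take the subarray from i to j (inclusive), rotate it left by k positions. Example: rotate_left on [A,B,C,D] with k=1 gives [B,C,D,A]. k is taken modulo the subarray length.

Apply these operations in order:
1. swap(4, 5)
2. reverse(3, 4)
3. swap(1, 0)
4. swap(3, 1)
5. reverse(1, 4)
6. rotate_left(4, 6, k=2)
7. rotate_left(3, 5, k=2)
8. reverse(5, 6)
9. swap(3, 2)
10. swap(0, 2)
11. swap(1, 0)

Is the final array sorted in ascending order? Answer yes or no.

After 1 (swap(4, 5)): [D, C, G, B, E, A, F]
After 2 (reverse(3, 4)): [D, C, G, E, B, A, F]
After 3 (swap(1, 0)): [C, D, G, E, B, A, F]
After 4 (swap(3, 1)): [C, E, G, D, B, A, F]
After 5 (reverse(1, 4)): [C, B, D, G, E, A, F]
After 6 (rotate_left(4, 6, k=2)): [C, B, D, G, F, E, A]
After 7 (rotate_left(3, 5, k=2)): [C, B, D, E, G, F, A]
After 8 (reverse(5, 6)): [C, B, D, E, G, A, F]
After 9 (swap(3, 2)): [C, B, E, D, G, A, F]
After 10 (swap(0, 2)): [E, B, C, D, G, A, F]
After 11 (swap(1, 0)): [B, E, C, D, G, A, F]

Answer: no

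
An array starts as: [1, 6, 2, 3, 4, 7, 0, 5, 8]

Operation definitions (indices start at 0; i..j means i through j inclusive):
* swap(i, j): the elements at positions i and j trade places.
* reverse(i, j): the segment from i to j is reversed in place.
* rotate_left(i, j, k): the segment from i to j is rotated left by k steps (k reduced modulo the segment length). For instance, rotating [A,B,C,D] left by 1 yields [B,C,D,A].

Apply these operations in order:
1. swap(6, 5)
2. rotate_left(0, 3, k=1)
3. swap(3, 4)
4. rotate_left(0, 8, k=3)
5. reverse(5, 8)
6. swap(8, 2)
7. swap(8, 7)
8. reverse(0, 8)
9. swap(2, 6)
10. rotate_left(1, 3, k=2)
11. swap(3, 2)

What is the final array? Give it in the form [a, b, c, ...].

Answer: [6, 3, 8, 0, 5, 7, 2, 1, 4]

Derivation:
After 1 (swap(6, 5)): [1, 6, 2, 3, 4, 0, 7, 5, 8]
After 2 (rotate_left(0, 3, k=1)): [6, 2, 3, 1, 4, 0, 7, 5, 8]
After 3 (swap(3, 4)): [6, 2, 3, 4, 1, 0, 7, 5, 8]
After 4 (rotate_left(0, 8, k=3)): [4, 1, 0, 7, 5, 8, 6, 2, 3]
After 5 (reverse(5, 8)): [4, 1, 0, 7, 5, 3, 2, 6, 8]
After 6 (swap(8, 2)): [4, 1, 8, 7, 5, 3, 2, 6, 0]
After 7 (swap(8, 7)): [4, 1, 8, 7, 5, 3, 2, 0, 6]
After 8 (reverse(0, 8)): [6, 0, 2, 3, 5, 7, 8, 1, 4]
After 9 (swap(2, 6)): [6, 0, 8, 3, 5, 7, 2, 1, 4]
After 10 (rotate_left(1, 3, k=2)): [6, 3, 0, 8, 5, 7, 2, 1, 4]
After 11 (swap(3, 2)): [6, 3, 8, 0, 5, 7, 2, 1, 4]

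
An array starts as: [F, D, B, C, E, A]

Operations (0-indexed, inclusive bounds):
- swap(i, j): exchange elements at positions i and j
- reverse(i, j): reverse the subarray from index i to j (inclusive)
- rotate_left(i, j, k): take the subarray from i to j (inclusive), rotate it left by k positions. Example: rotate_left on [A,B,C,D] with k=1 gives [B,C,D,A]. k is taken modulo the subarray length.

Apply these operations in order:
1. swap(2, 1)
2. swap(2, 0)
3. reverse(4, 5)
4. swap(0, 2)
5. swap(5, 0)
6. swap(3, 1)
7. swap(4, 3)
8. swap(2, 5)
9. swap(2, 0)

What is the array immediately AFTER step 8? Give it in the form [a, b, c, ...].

After 1 (swap(2, 1)): [F, B, D, C, E, A]
After 2 (swap(2, 0)): [D, B, F, C, E, A]
After 3 (reverse(4, 5)): [D, B, F, C, A, E]
After 4 (swap(0, 2)): [F, B, D, C, A, E]
After 5 (swap(5, 0)): [E, B, D, C, A, F]
After 6 (swap(3, 1)): [E, C, D, B, A, F]
After 7 (swap(4, 3)): [E, C, D, A, B, F]
After 8 (swap(2, 5)): [E, C, F, A, B, D]

Answer: [E, C, F, A, B, D]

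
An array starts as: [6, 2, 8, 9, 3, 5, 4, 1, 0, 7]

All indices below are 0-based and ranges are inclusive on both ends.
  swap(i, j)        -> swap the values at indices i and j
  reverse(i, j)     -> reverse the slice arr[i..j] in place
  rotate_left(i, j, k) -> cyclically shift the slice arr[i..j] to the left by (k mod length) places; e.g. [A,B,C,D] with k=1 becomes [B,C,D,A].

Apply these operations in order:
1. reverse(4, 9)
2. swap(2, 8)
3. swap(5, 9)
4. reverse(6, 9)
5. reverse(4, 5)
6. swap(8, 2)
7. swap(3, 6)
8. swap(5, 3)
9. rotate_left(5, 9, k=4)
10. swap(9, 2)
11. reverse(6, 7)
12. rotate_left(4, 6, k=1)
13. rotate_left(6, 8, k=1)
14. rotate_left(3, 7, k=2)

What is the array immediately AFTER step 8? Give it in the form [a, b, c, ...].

After 1 (reverse(4, 9)): [6, 2, 8, 9, 7, 0, 1, 4, 5, 3]
After 2 (swap(2, 8)): [6, 2, 5, 9, 7, 0, 1, 4, 8, 3]
After 3 (swap(5, 9)): [6, 2, 5, 9, 7, 3, 1, 4, 8, 0]
After 4 (reverse(6, 9)): [6, 2, 5, 9, 7, 3, 0, 8, 4, 1]
After 5 (reverse(4, 5)): [6, 2, 5, 9, 3, 7, 0, 8, 4, 1]
After 6 (swap(8, 2)): [6, 2, 4, 9, 3, 7, 0, 8, 5, 1]
After 7 (swap(3, 6)): [6, 2, 4, 0, 3, 7, 9, 8, 5, 1]
After 8 (swap(5, 3)): [6, 2, 4, 7, 3, 0, 9, 8, 5, 1]

Answer: [6, 2, 4, 7, 3, 0, 9, 8, 5, 1]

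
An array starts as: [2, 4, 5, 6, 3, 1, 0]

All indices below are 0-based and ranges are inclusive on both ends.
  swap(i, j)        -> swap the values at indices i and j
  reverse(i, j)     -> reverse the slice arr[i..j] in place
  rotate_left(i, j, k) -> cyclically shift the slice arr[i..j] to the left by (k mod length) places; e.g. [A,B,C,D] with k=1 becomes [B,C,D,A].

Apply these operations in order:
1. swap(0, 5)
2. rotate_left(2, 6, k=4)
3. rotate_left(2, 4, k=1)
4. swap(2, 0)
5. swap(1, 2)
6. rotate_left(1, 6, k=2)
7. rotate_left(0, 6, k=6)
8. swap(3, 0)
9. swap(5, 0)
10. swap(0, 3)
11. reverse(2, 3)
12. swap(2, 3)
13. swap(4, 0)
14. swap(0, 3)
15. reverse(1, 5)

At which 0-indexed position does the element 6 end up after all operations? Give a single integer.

Answer: 4

Derivation:
After 1 (swap(0, 5)): [1, 4, 5, 6, 3, 2, 0]
After 2 (rotate_left(2, 6, k=4)): [1, 4, 0, 5, 6, 3, 2]
After 3 (rotate_left(2, 4, k=1)): [1, 4, 5, 6, 0, 3, 2]
After 4 (swap(2, 0)): [5, 4, 1, 6, 0, 3, 2]
After 5 (swap(1, 2)): [5, 1, 4, 6, 0, 3, 2]
After 6 (rotate_left(1, 6, k=2)): [5, 6, 0, 3, 2, 1, 4]
After 7 (rotate_left(0, 6, k=6)): [4, 5, 6, 0, 3, 2, 1]
After 8 (swap(3, 0)): [0, 5, 6, 4, 3, 2, 1]
After 9 (swap(5, 0)): [2, 5, 6, 4, 3, 0, 1]
After 10 (swap(0, 3)): [4, 5, 6, 2, 3, 0, 1]
After 11 (reverse(2, 3)): [4, 5, 2, 6, 3, 0, 1]
After 12 (swap(2, 3)): [4, 5, 6, 2, 3, 0, 1]
After 13 (swap(4, 0)): [3, 5, 6, 2, 4, 0, 1]
After 14 (swap(0, 3)): [2, 5, 6, 3, 4, 0, 1]
After 15 (reverse(1, 5)): [2, 0, 4, 3, 6, 5, 1]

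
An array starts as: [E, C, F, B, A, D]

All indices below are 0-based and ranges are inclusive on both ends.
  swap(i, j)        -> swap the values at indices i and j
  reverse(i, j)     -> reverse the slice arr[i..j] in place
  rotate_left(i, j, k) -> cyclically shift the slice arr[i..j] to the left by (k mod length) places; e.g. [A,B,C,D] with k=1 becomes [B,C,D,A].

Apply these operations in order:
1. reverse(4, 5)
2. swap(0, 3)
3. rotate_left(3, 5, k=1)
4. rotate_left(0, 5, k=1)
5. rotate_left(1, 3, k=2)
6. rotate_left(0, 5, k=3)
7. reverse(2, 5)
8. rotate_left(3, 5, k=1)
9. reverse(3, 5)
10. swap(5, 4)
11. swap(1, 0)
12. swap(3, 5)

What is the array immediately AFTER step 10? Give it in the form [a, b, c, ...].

Answer: [D, E, F, A, C, B]

Derivation:
After 1 (reverse(4, 5)): [E, C, F, B, D, A]
After 2 (swap(0, 3)): [B, C, F, E, D, A]
After 3 (rotate_left(3, 5, k=1)): [B, C, F, D, A, E]
After 4 (rotate_left(0, 5, k=1)): [C, F, D, A, E, B]
After 5 (rotate_left(1, 3, k=2)): [C, A, F, D, E, B]
After 6 (rotate_left(0, 5, k=3)): [D, E, B, C, A, F]
After 7 (reverse(2, 5)): [D, E, F, A, C, B]
After 8 (rotate_left(3, 5, k=1)): [D, E, F, C, B, A]
After 9 (reverse(3, 5)): [D, E, F, A, B, C]
After 10 (swap(5, 4)): [D, E, F, A, C, B]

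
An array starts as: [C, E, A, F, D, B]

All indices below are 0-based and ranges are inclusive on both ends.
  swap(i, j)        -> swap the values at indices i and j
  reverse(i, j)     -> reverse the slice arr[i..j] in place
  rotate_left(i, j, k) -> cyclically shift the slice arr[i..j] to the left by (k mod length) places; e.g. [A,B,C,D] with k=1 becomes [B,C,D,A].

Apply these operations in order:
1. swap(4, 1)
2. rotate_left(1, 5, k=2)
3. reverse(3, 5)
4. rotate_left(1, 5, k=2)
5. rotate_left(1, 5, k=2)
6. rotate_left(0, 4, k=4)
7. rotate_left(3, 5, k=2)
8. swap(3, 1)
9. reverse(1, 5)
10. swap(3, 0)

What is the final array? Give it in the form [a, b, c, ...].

Answer: [C, E, F, A, B, D]

Derivation:
After 1 (swap(4, 1)): [C, D, A, F, E, B]
After 2 (rotate_left(1, 5, k=2)): [C, F, E, B, D, A]
After 3 (reverse(3, 5)): [C, F, E, A, D, B]
After 4 (rotate_left(1, 5, k=2)): [C, A, D, B, F, E]
After 5 (rotate_left(1, 5, k=2)): [C, B, F, E, A, D]
After 6 (rotate_left(0, 4, k=4)): [A, C, B, F, E, D]
After 7 (rotate_left(3, 5, k=2)): [A, C, B, D, F, E]
After 8 (swap(3, 1)): [A, D, B, C, F, E]
After 9 (reverse(1, 5)): [A, E, F, C, B, D]
After 10 (swap(3, 0)): [C, E, F, A, B, D]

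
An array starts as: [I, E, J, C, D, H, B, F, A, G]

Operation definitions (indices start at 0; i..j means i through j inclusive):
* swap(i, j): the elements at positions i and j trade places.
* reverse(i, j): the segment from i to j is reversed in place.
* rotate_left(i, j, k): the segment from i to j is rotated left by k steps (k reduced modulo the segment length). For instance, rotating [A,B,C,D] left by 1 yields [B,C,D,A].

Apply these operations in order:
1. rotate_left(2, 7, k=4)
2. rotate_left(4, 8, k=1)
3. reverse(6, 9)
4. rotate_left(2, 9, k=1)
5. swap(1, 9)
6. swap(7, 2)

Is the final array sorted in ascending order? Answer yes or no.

After 1 (rotate_left(2, 7, k=4)): [I, E, B, F, J, C, D, H, A, G]
After 2 (rotate_left(4, 8, k=1)): [I, E, B, F, C, D, H, A, J, G]
After 3 (reverse(6, 9)): [I, E, B, F, C, D, G, J, A, H]
After 4 (rotate_left(2, 9, k=1)): [I, E, F, C, D, G, J, A, H, B]
After 5 (swap(1, 9)): [I, B, F, C, D, G, J, A, H, E]
After 6 (swap(7, 2)): [I, B, A, C, D, G, J, F, H, E]

Answer: no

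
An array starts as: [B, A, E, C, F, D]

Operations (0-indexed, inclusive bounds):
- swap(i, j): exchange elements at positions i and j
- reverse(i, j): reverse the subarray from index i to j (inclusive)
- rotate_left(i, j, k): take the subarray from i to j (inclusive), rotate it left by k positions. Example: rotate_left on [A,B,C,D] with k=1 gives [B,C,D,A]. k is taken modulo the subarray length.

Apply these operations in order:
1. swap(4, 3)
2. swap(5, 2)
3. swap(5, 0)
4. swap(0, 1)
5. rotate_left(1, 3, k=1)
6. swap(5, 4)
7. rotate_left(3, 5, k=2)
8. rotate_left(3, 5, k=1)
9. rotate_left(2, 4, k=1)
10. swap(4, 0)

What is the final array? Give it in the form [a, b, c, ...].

Answer: [F, D, E, B, A, C]

Derivation:
After 1 (swap(4, 3)): [B, A, E, F, C, D]
After 2 (swap(5, 2)): [B, A, D, F, C, E]
After 3 (swap(5, 0)): [E, A, D, F, C, B]
After 4 (swap(0, 1)): [A, E, D, F, C, B]
After 5 (rotate_left(1, 3, k=1)): [A, D, F, E, C, B]
After 6 (swap(5, 4)): [A, D, F, E, B, C]
After 7 (rotate_left(3, 5, k=2)): [A, D, F, C, E, B]
After 8 (rotate_left(3, 5, k=1)): [A, D, F, E, B, C]
After 9 (rotate_left(2, 4, k=1)): [A, D, E, B, F, C]
After 10 (swap(4, 0)): [F, D, E, B, A, C]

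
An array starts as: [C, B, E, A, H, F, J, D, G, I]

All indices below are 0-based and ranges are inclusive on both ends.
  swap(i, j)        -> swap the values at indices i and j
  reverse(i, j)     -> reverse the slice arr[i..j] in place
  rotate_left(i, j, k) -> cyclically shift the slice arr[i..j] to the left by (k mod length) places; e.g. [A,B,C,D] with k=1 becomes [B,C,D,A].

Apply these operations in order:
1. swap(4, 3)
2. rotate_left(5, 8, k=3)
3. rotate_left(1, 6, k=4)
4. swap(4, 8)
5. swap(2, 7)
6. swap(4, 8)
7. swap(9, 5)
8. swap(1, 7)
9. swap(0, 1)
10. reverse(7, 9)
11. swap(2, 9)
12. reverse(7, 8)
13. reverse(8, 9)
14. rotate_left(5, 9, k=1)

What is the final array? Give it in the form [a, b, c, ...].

After 1 (swap(4, 3)): [C, B, E, H, A, F, J, D, G, I]
After 2 (rotate_left(5, 8, k=3)): [C, B, E, H, A, G, F, J, D, I]
After 3 (rotate_left(1, 6, k=4)): [C, G, F, B, E, H, A, J, D, I]
After 4 (swap(4, 8)): [C, G, F, B, D, H, A, J, E, I]
After 5 (swap(2, 7)): [C, G, J, B, D, H, A, F, E, I]
After 6 (swap(4, 8)): [C, G, J, B, E, H, A, F, D, I]
After 7 (swap(9, 5)): [C, G, J, B, E, I, A, F, D, H]
After 8 (swap(1, 7)): [C, F, J, B, E, I, A, G, D, H]
After 9 (swap(0, 1)): [F, C, J, B, E, I, A, G, D, H]
After 10 (reverse(7, 9)): [F, C, J, B, E, I, A, H, D, G]
After 11 (swap(2, 9)): [F, C, G, B, E, I, A, H, D, J]
After 12 (reverse(7, 8)): [F, C, G, B, E, I, A, D, H, J]
After 13 (reverse(8, 9)): [F, C, G, B, E, I, A, D, J, H]
After 14 (rotate_left(5, 9, k=1)): [F, C, G, B, E, A, D, J, H, I]

Answer: [F, C, G, B, E, A, D, J, H, I]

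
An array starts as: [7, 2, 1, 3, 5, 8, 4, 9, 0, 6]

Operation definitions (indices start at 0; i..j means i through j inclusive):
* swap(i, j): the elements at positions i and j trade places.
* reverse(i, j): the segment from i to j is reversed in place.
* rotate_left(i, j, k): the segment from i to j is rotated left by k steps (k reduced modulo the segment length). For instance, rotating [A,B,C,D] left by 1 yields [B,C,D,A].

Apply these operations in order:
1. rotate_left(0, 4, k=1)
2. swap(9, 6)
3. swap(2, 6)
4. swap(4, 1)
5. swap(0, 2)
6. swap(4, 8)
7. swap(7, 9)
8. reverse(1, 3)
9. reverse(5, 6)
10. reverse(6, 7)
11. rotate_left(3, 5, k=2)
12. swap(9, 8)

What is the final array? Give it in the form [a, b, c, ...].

Answer: [6, 5, 2, 3, 7, 0, 4, 8, 9, 1]

Derivation:
After 1 (rotate_left(0, 4, k=1)): [2, 1, 3, 5, 7, 8, 4, 9, 0, 6]
After 2 (swap(9, 6)): [2, 1, 3, 5, 7, 8, 6, 9, 0, 4]
After 3 (swap(2, 6)): [2, 1, 6, 5, 7, 8, 3, 9, 0, 4]
After 4 (swap(4, 1)): [2, 7, 6, 5, 1, 8, 3, 9, 0, 4]
After 5 (swap(0, 2)): [6, 7, 2, 5, 1, 8, 3, 9, 0, 4]
After 6 (swap(4, 8)): [6, 7, 2, 5, 0, 8, 3, 9, 1, 4]
After 7 (swap(7, 9)): [6, 7, 2, 5, 0, 8, 3, 4, 1, 9]
After 8 (reverse(1, 3)): [6, 5, 2, 7, 0, 8, 3, 4, 1, 9]
After 9 (reverse(5, 6)): [6, 5, 2, 7, 0, 3, 8, 4, 1, 9]
After 10 (reverse(6, 7)): [6, 5, 2, 7, 0, 3, 4, 8, 1, 9]
After 11 (rotate_left(3, 5, k=2)): [6, 5, 2, 3, 7, 0, 4, 8, 1, 9]
After 12 (swap(9, 8)): [6, 5, 2, 3, 7, 0, 4, 8, 9, 1]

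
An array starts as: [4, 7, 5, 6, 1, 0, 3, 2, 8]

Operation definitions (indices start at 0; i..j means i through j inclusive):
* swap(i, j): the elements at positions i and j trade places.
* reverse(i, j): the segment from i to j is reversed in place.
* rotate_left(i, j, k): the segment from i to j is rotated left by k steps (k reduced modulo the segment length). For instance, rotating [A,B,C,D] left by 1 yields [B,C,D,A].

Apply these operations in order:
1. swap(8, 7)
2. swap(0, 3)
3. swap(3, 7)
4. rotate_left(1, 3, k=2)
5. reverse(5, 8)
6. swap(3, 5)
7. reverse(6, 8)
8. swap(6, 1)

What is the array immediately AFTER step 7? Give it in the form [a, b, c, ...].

Answer: [6, 8, 7, 2, 1, 5, 0, 3, 4]

Derivation:
After 1 (swap(8, 7)): [4, 7, 5, 6, 1, 0, 3, 8, 2]
After 2 (swap(0, 3)): [6, 7, 5, 4, 1, 0, 3, 8, 2]
After 3 (swap(3, 7)): [6, 7, 5, 8, 1, 0, 3, 4, 2]
After 4 (rotate_left(1, 3, k=2)): [6, 8, 7, 5, 1, 0, 3, 4, 2]
After 5 (reverse(5, 8)): [6, 8, 7, 5, 1, 2, 4, 3, 0]
After 6 (swap(3, 5)): [6, 8, 7, 2, 1, 5, 4, 3, 0]
After 7 (reverse(6, 8)): [6, 8, 7, 2, 1, 5, 0, 3, 4]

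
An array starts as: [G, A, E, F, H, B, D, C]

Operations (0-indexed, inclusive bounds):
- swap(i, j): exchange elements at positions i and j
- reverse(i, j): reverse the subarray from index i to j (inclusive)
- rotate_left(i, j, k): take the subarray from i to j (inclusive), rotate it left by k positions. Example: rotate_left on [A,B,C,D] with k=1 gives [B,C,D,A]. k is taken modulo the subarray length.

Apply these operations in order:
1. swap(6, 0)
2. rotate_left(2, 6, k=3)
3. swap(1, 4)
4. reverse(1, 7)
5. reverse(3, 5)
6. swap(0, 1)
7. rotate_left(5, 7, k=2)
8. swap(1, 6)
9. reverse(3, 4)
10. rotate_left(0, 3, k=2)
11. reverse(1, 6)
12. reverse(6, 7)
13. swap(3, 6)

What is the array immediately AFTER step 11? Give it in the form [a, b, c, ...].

Answer: [H, D, E, G, F, C, A, B]

Derivation:
After 1 (swap(6, 0)): [D, A, E, F, H, B, G, C]
After 2 (rotate_left(2, 6, k=3)): [D, A, B, G, E, F, H, C]
After 3 (swap(1, 4)): [D, E, B, G, A, F, H, C]
After 4 (reverse(1, 7)): [D, C, H, F, A, G, B, E]
After 5 (reverse(3, 5)): [D, C, H, G, A, F, B, E]
After 6 (swap(0, 1)): [C, D, H, G, A, F, B, E]
After 7 (rotate_left(5, 7, k=2)): [C, D, H, G, A, E, F, B]
After 8 (swap(1, 6)): [C, F, H, G, A, E, D, B]
After 9 (reverse(3, 4)): [C, F, H, A, G, E, D, B]
After 10 (rotate_left(0, 3, k=2)): [H, A, C, F, G, E, D, B]
After 11 (reverse(1, 6)): [H, D, E, G, F, C, A, B]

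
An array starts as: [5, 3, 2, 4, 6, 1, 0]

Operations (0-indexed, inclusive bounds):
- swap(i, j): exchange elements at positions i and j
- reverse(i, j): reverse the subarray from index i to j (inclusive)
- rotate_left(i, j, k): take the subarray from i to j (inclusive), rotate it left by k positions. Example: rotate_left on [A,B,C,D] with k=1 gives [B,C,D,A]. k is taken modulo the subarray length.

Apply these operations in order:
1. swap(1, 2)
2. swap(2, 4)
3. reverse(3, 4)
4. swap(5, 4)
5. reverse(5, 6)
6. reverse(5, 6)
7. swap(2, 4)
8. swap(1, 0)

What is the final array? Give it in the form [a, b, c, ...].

After 1 (swap(1, 2)): [5, 2, 3, 4, 6, 1, 0]
After 2 (swap(2, 4)): [5, 2, 6, 4, 3, 1, 0]
After 3 (reverse(3, 4)): [5, 2, 6, 3, 4, 1, 0]
After 4 (swap(5, 4)): [5, 2, 6, 3, 1, 4, 0]
After 5 (reverse(5, 6)): [5, 2, 6, 3, 1, 0, 4]
After 6 (reverse(5, 6)): [5, 2, 6, 3, 1, 4, 0]
After 7 (swap(2, 4)): [5, 2, 1, 3, 6, 4, 0]
After 8 (swap(1, 0)): [2, 5, 1, 3, 6, 4, 0]

Answer: [2, 5, 1, 3, 6, 4, 0]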